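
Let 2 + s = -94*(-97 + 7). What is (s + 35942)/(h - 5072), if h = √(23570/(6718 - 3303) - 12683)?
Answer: -153809414400/17578958447 - 666000*I*√26281157/17578958447 ≈ -8.7496 - 0.19422*I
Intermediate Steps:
s = 8458 (s = -2 - 94*(-97 + 7) = -2 - 94*(-90) = -2 + 8460 = 8458)
h = 15*I*√26281157/683 (h = √(23570/3415 - 12683) = √(23570*(1/3415) - 12683) = √(4714/683 - 12683) = √(-8657775/683) = 15*I*√26281157/683 ≈ 112.59*I)
(s + 35942)/(h - 5072) = (8458 + 35942)/(15*I*√26281157/683 - 5072) = 44400/(-5072 + 15*I*√26281157/683)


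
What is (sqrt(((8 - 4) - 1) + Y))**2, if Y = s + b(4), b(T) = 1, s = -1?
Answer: 3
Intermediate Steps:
Y = 0 (Y = -1 + 1 = 0)
(sqrt(((8 - 4) - 1) + Y))**2 = (sqrt(((8 - 4) - 1) + 0))**2 = (sqrt((4 - 1) + 0))**2 = (sqrt(3 + 0))**2 = (sqrt(3))**2 = 3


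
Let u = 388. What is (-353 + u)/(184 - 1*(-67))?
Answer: 35/251 ≈ 0.13944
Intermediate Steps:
(-353 + u)/(184 - 1*(-67)) = (-353 + 388)/(184 - 1*(-67)) = 35/(184 + 67) = 35/251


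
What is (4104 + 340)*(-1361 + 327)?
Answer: -4595096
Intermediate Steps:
(4104 + 340)*(-1361 + 327) = 4444*(-1034) = -4595096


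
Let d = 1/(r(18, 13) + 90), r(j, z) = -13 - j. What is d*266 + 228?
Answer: 13718/59 ≈ 232.51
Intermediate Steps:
d = 1/59 (d = 1/((-13 - 1*18) + 90) = 1/((-13 - 18) + 90) = 1/(-31 + 90) = 1/59 ≈ 0.016949)
d*266 + 228 = (1/59)*266 + 228 = 266/59 + 228 = 13718/59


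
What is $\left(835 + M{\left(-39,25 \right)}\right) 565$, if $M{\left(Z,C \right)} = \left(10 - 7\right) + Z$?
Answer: $451435$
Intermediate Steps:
$M{\left(Z,C \right)} = 3 + Z$ ($M{\left(Z,C \right)} = \left(10 - 7\right) + Z = 3 + Z$)
$\left(835 + M{\left(-39,25 \right)}\right) 565 = \left(835 + \left(3 - 39\right)\right) 565 = \left(835 - 36\right) 565 = 799 \cdot 565 = 451435$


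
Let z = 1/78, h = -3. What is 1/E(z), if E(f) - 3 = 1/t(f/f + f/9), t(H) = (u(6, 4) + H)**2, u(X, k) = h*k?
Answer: 59613841/179334327 ≈ 0.33242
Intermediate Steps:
z = 1/78 ≈ 0.012821
u(X, k) = -3*k
t(H) = (-12 + H)**2 (t(H) = (-3*4 + H)**2 = (-12 + H)**2)
E(f) = 3 + (-11 + f/9)**(-2) (E(f) = 3 + 1/((-12 + (f/f + f/9))**2) = 3 + 1/((-12 + (1 + f*(1/9)))**2) = 3 + 1/((-12 + (1 + f/9))**2) = 3 + 1/((-11 + f/9)**2) = 3 + (-11 + f/9)**(-2))
1/E(z) = 1/(3 + 81/(-99 + 1/78)**2) = 1/(3 + 81/(-7721/78)**2) = 1/(3 + 81*(6084/59613841)) = 1/(3 + 492804/59613841) = 1/(179334327/59613841) = 59613841/179334327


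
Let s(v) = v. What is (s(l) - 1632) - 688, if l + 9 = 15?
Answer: -2314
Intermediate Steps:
l = 6 (l = -9 + 15 = 6)
(s(l) - 1632) - 688 = (6 - 1632) - 688 = -1626 - 688 = -2314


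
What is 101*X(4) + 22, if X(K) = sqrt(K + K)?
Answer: 22 + 202*sqrt(2) ≈ 307.67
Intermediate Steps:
X(K) = sqrt(2)*sqrt(K) (X(K) = sqrt(2*K) = sqrt(2)*sqrt(K))
101*X(4) + 22 = 101*(sqrt(2)*sqrt(4)) + 22 = 101*(sqrt(2)*2) + 22 = 101*(2*sqrt(2)) + 22 = 202*sqrt(2) + 22 = 22 + 202*sqrt(2)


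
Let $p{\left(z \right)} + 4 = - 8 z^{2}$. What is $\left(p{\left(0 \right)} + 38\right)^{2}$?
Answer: $1156$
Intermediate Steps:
$p{\left(z \right)} = -4 - 8 z^{2}$
$\left(p{\left(0 \right)} + 38\right)^{2} = \left(\left(-4 - 8 \cdot 0^{2}\right) + 38\right)^{2} = \left(\left(-4 - 0\right) + 38\right)^{2} = \left(\left(-4 + 0\right) + 38\right)^{2} = \left(-4 + 38\right)^{2} = 34^{2} = 1156$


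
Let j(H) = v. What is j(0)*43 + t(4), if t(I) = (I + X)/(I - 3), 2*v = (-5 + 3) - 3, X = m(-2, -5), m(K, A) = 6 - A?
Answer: -185/2 ≈ -92.500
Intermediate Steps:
X = 11 (X = 6 - 1*(-5) = 6 + 5 = 11)
v = -5/2 (v = ((-5 + 3) - 3)/2 = (-2 - 3)/2 = (½)*(-5) = -5/2 ≈ -2.5000)
j(H) = -5/2
t(I) = (11 + I)/(-3 + I) (t(I) = (I + 11)/(I - 3) = (11 + I)/(-3 + I))
j(0)*43 + t(4) = -5/2*43 + (11 + 4)/(-3 + 4) = -215/2 + 15/1 = -215/2 + 1*15 = -215/2 + 15 = -185/2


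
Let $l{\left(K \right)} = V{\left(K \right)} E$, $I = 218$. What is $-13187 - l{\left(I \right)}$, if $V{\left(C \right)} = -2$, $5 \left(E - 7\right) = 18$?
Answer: $- \frac{65829}{5} \approx -13166.0$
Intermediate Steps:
$E = \frac{53}{5}$ ($E = 7 + \frac{1}{5} \cdot 18 = 7 + \frac{18}{5} = \frac{53}{5} \approx 10.6$)
$l{\left(K \right)} = - \frac{106}{5}$ ($l{\left(K \right)} = \left(-2\right) \frac{53}{5} = - \frac{106}{5}$)
$-13187 - l{\left(I \right)} = -13187 - - \frac{106}{5} = -13187 + \frac{106}{5} = - \frac{65829}{5}$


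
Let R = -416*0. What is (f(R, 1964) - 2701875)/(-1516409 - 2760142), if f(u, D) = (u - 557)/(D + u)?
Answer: 5306483057/8399146164 ≈ 0.63179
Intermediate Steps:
R = 0
f(u, D) = (-557 + u)/(D + u)
(f(R, 1964) - 2701875)/(-1516409 - 2760142) = ((-557 + 0)/(1964 + 0) - 2701875)/(-1516409 - 2760142) = (-557/1964 - 2701875)/(-4276551) = ((1/1964)*(-557) - 2701875)*(-1/4276551) = (-557/1964 - 2701875)*(-1/4276551) = -5306483057/1964*(-1/4276551) = 5306483057/8399146164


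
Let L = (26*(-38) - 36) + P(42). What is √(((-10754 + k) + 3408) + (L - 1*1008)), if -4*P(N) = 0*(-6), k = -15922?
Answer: 10*I*√253 ≈ 159.06*I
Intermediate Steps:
P(N) = 0 (P(N) = -0*(-6) = -¼*0 = 0)
L = -1024 (L = (26*(-38) - 36) + 0 = (-988 - 36) + 0 = -1024 + 0 = -1024)
√(((-10754 + k) + 3408) + (L - 1*1008)) = √(((-10754 - 15922) + 3408) + (-1024 - 1*1008)) = √((-26676 + 3408) + (-1024 - 1008)) = √(-23268 - 2032) = √(-25300) = 10*I*√253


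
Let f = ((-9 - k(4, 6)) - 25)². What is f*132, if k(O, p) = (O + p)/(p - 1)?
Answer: 171072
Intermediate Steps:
k(O, p) = (O + p)/(-1 + p)
f = 1296 (f = ((-9 - (4 + 6)/(-1 + 6)) - 25)² = ((-9 - 10/5) - 25)² = ((-9 - 1*2) - 25)² = ((-9 - 2) - 25)² = (-11 - 25)² = (-36)² = 1296)
f*132 = 1296*132 = 171072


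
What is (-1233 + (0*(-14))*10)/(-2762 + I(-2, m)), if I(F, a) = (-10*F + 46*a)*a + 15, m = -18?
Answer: -1233/11797 ≈ -0.10452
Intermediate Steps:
I(F, a) = 15 + a*(-10*F + 46*a) (I(F, a) = a*(-10*F + 46*a) + 15 = 15 + a*(-10*F + 46*a))
(-1233 + (0*(-14))*10)/(-2762 + I(-2, m)) = (-1233 + (0*(-14))*10)/(-2762 + (15 + 46*(-18)² - 10*(-2)*(-18))) = (-1233 + 0*10)/(-2762 + (15 + 46*324 - 360)) = (-1233 + 0)/(-2762 + (15 + 14904 - 360)) = -1233/(-2762 + 14559) = -1233/11797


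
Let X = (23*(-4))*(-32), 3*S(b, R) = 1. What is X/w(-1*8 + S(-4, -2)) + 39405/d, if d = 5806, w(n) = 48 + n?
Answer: 56046597/702526 ≈ 79.779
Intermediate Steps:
S(b, R) = ⅓ (S(b, R) = (⅓)*1 = ⅓)
X = 2944 (X = -92*(-32) = 2944)
X/w(-1*8 + S(-4, -2)) + 39405/d = 2944/(48 + (-1*8 + ⅓)) + 39405/5806 = 2944/(48 + (-8 + ⅓)) + 39405*(1/5806) = 2944/(48 - 23/3) + 39405/5806 = 2944/(121/3) + 39405/5806 = 2944*(3/121) + 39405/5806 = 8832/121 + 39405/5806 = 56046597/702526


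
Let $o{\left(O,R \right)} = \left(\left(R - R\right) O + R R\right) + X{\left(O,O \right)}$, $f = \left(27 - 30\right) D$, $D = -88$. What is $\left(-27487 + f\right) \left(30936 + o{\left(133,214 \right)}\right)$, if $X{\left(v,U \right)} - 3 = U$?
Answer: $-2092577564$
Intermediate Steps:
$X{\left(v,U \right)} = 3 + U$
$f = 264$ ($f = \left(27 - 30\right) \left(-88\right) = \left(-3\right) \left(-88\right) = 264$)
$o{\left(O,R \right)} = 3 + O + R^{2}$ ($o{\left(O,R \right)} = \left(\left(R - R\right) O + R R\right) + \left(3 + O\right) = \left(0 O + R^{2}\right) + \left(3 + O\right) = \left(0 + R^{2}\right) + \left(3 + O\right) = R^{2} + \left(3 + O\right) = 3 + O + R^{2}$)
$\left(-27487 + f\right) \left(30936 + o{\left(133,214 \right)}\right) = \left(-27487 + 264\right) \left(30936 + \left(3 + 133 + 214^{2}\right)\right) = - 27223 \left(30936 + \left(3 + 133 + 45796\right)\right) = - 27223 \left(30936 + 45932\right) = \left(-27223\right) 76868 = -2092577564$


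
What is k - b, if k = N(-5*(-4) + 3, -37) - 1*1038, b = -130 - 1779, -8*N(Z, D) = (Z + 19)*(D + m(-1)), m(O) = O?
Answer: 2141/2 ≈ 1070.5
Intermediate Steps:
N(Z, D) = -(-1 + D)*(19 + Z)/8 (N(Z, D) = -(Z + 19)*(D - 1)/8 = -(19 + Z)*(-1 + D)/8 = -(-1 + D)*(19 + Z)/8)
b = -1909
k = -1677/2 (k = (19/8 - 19/8*(-37) + (-5*(-4) + 3)/8 - ⅛*(-37)*(-5*(-4) + 3)) - 1*1038 = (19/8 + 703/8 + (20 + 3)/8 - ⅛*(-37)*(20 + 3)) - 1038 = (19/8 + 703/8 + (⅛)*23 - ⅛*(-37)*23) - 1038 = (19/8 + 703/8 + 23/8 + 851/8) - 1038 = 399/2 - 1038 = -1677/2 ≈ -838.50)
k - b = -1677/2 - 1*(-1909) = -1677/2 + 1909 = 2141/2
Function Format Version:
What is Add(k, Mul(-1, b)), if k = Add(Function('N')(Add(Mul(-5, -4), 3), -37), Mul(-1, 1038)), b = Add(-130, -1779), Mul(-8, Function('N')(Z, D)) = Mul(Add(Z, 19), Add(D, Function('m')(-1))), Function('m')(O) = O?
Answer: Rational(2141, 2) ≈ 1070.5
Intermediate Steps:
Function('N')(Z, D) = Mul(Rational(-1, 8), Add(-1, D), Add(19, Z)) (Function('N')(Z, D) = Mul(Rational(-1, 8), Mul(Add(Z, 19), Add(D, -1))) = Mul(Rational(-1, 8), Mul(Add(19, Z), Add(-1, D))) = Mul(Rational(-1, 8), Mul(Add(-1, D), Add(19, Z))) = Mul(Rational(-1, 8), Add(-1, D), Add(19, Z)))
b = -1909
k = Rational(-1677, 2) (k = Add(Add(Rational(19, 8), Mul(Rational(-19, 8), -37), Mul(Rational(1, 8), Add(Mul(-5, -4), 3)), Mul(Rational(-1, 8), -37, Add(Mul(-5, -4), 3))), Mul(-1, 1038)) = Add(Add(Rational(19, 8), Rational(703, 8), Mul(Rational(1, 8), Add(20, 3)), Mul(Rational(-1, 8), -37, Add(20, 3))), -1038) = Add(Add(Rational(19, 8), Rational(703, 8), Mul(Rational(1, 8), 23), Mul(Rational(-1, 8), -37, 23)), -1038) = Add(Add(Rational(19, 8), Rational(703, 8), Rational(23, 8), Rational(851, 8)), -1038) = Add(Rational(399, 2), -1038) = Rational(-1677, 2) ≈ -838.50)
Add(k, Mul(-1, b)) = Add(Rational(-1677, 2), Mul(-1, -1909)) = Add(Rational(-1677, 2), 1909) = Rational(2141, 2)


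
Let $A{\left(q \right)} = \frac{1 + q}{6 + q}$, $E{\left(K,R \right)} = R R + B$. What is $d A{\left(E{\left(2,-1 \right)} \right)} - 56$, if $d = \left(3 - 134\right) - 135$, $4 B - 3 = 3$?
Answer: $- \frac{2814}{17} \approx -165.53$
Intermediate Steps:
$B = \frac{3}{2}$ ($B = \frac{3}{4} + \frac{1}{4} \cdot 3 = \frac{3}{4} + \frac{3}{4} = \frac{3}{2} \approx 1.5$)
$d = -266$ ($d = -131 - 135 = -266$)
$E{\left(K,R \right)} = \frac{3}{2} + R^{2}$ ($E{\left(K,R \right)} = R R + \frac{3}{2} = R^{2} + \frac{3}{2} = \frac{3}{2} + R^{2}$)
$A{\left(q \right)} = \frac{1 + q}{6 + q}$
$d A{\left(E{\left(2,-1 \right)} \right)} - 56 = - 266 \frac{1 + \left(\frac{3}{2} + \left(-1\right)^{2}\right)}{6 + \left(\frac{3}{2} + \left(-1\right)^{2}\right)} - 56 = - 266 \frac{1 + \left(\frac{3}{2} + 1\right)}{6 + \left(\frac{3}{2} + 1\right)} - 56 = - 266 \frac{1 + \frac{5}{2}}{6 + \frac{5}{2}} - 56 = - 266 \frac{1}{\frac{17}{2}} \cdot \frac{7}{2} - 56 = - 266 \cdot \frac{2}{17} \cdot \frac{7}{2} - 56 = \left(-266\right) \frac{7}{17} - 56 = - \frac{1862}{17} - 56 = - \frac{2814}{17}$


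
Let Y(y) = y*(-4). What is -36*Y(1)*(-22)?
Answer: -3168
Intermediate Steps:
Y(y) = -4*y
-36*Y(1)*(-22) = -(-144)*(-22) = -36*(-4)*(-22) = 144*(-22) = -3168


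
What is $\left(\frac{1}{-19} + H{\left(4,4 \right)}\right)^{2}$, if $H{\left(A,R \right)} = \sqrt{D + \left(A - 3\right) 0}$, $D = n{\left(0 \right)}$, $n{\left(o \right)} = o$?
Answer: $\frac{1}{361} \approx 0.0027701$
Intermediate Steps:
$D = 0$
$H{\left(A,R \right)} = 0$ ($H{\left(A,R \right)} = \sqrt{0 + \left(A - 3\right) 0} = \sqrt{0 + \left(-3 + A\right) 0} = \sqrt{0 + 0} = \sqrt{0} = 0$)
$\left(\frac{1}{-19} + H{\left(4,4 \right)}\right)^{2} = \left(\frac{1}{-19} + 0\right)^{2} = \left(- \frac{1}{19} + 0\right)^{2} = \left(- \frac{1}{19}\right)^{2} = \frac{1}{361}$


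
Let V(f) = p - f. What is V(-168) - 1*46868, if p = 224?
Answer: -46476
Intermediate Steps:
V(f) = 224 - f
V(-168) - 1*46868 = (224 - 1*(-168)) - 1*46868 = (224 + 168) - 46868 = 392 - 46868 = -46476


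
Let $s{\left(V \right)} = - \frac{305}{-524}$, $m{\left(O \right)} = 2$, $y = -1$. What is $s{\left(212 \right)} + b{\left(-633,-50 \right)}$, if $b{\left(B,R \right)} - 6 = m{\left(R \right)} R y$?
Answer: $\frac{55849}{524} \approx 106.58$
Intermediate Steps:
$s{\left(V \right)} = \frac{305}{524}$ ($s{\left(V \right)} = \left(-305\right) \left(- \frac{1}{524}\right) = \frac{305}{524}$)
$b{\left(B,R \right)} = 6 - 2 R$ ($b{\left(B,R \right)} = 6 + 2 R \left(-1\right) = 6 - 2 R$)
$s{\left(212 \right)} + b{\left(-633,-50 \right)} = \frac{305}{524} + \left(6 - -100\right) = \frac{305}{524} + \left(6 + 100\right) = \frac{305}{524} + 106 = \frac{55849}{524}$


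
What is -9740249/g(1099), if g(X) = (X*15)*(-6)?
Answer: 9740249/98910 ≈ 98.476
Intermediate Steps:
g(X) = -90*X (g(X) = (15*X)*(-6) = -90*X)
-9740249/g(1099) = -9740249/((-90*1099)) = -9740249/(-98910) = -9740249*(-1/98910) = 9740249/98910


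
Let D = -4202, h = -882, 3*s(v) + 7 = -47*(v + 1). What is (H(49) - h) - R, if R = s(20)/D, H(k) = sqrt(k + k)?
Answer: 5558749/6303 + 7*sqrt(2) ≈ 891.82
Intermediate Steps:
s(v) = -18 - 47*v/3 (s(v) = -7/3 + (-47*(v + 1))/3 = -7/3 + (-47*(1 + v))/3 = -7/3 + (-47 - 47*v)/3 = -7/3 + (-47/3 - 47*v/3) = -18 - 47*v/3)
H(k) = sqrt(2)*sqrt(k) (H(k) = sqrt(2*k) = sqrt(2)*sqrt(k))
R = 497/6303 (R = (-18 - 47/3*20)/(-4202) = (-18 - 940/3)*(-1/4202) = -994/3*(-1/4202) = 497/6303 ≈ 0.078851)
(H(49) - h) - R = (sqrt(2)*sqrt(49) - 1*(-882)) - 1*497/6303 = (sqrt(2)*7 + 882) - 497/6303 = (7*sqrt(2) + 882) - 497/6303 = (882 + 7*sqrt(2)) - 497/6303 = 5558749/6303 + 7*sqrt(2)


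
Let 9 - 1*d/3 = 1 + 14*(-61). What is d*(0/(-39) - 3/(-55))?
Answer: 7758/55 ≈ 141.05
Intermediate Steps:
d = 2586 (d = 27 - 3*(1 + 14*(-61)) = 27 - 3*(1 - 854) = 27 - 3*(-853) = 27 + 2559 = 2586)
d*(0/(-39) - 3/(-55)) = 2586*(0/(-39) - 3/(-55)) = 2586*(0*(-1/39) - 3*(-1/55)) = 2586*(0 + 3/55) = 2586*(3/55) = 7758/55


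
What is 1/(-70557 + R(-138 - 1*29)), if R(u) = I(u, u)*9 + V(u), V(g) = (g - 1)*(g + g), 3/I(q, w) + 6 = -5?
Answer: -11/158922 ≈ -6.9216e-5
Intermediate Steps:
I(q, w) = -3/11 (I(q, w) = 3/(-6 - 5) = 3/(-11) = 3*(-1/11) = -3/11)
V(g) = 2*g*(-1 + g) (V(g) = (-1 + g)*(2*g) = 2*g*(-1 + g))
R(u) = -27/11 + 2*u*(-1 + u) (R(u) = -3/11*9 + 2*u*(-1 + u) = -27/11 + 2*u*(-1 + u))
1/(-70557 + R(-138 - 1*29)) = 1/(-70557 + (-27/11 + 2*(-138 - 1*29)*(-1 + (-138 - 1*29)))) = 1/(-70557 + (-27/11 + 2*(-138 - 29)*(-1 + (-138 - 29)))) = 1/(-70557 + (-27/11 + 2*(-167)*(-1 - 167))) = 1/(-70557 + (-27/11 + 2*(-167)*(-168))) = 1/(-70557 + (-27/11 + 56112)) = 1/(-70557 + 617205/11) = 1/(-158922/11) = -11/158922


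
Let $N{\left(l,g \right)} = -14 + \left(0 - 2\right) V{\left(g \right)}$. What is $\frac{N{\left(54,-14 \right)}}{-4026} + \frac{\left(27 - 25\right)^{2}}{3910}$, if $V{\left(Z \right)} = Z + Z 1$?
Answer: $- \frac{12343}{1311805} \approx -0.0094092$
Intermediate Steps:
$V{\left(Z \right)} = 2 Z$ ($V{\left(Z \right)} = Z + Z = 2 Z$)
$N{\left(l,g \right)} = -14 - 4 g$ ($N{\left(l,g \right)} = -14 + \left(0 - 2\right) 2 g = -14 - 2 \cdot 2 g = -14 - 4 g$)
$\frac{N{\left(54,-14 \right)}}{-4026} + \frac{\left(27 - 25\right)^{2}}{3910} = \frac{-14 - -56}{-4026} + \frac{\left(27 - 25\right)^{2}}{3910} = \left(-14 + 56\right) \left(- \frac{1}{4026}\right) + 2^{2} \cdot \frac{1}{3910} = 42 \left(- \frac{1}{4026}\right) + 4 \cdot \frac{1}{3910} = - \frac{7}{671} + \frac{2}{1955} = - \frac{12343}{1311805}$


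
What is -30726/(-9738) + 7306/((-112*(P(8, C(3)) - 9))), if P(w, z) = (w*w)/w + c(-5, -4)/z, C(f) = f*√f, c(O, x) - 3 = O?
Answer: 55557987/696808 - 10959*√3/644 ≈ 50.258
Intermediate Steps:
c(O, x) = 3 + O
C(f) = f^(3/2)
P(w, z) = w - 2/z (P(w, z) = (w*w)/w + (3 - 5)/z = w²/w - 2/z = w - 2/z)
-30726/(-9738) + 7306/((-112*(P(8, C(3)) - 9))) = -30726/(-9738) + 7306/((-112*((8 - 2*√3/9) - 9))) = -30726*(-1/9738) + 7306/((-112*((8 - 2*√3/9) - 9))) = 1707/541 + 7306/((-112*((8 - 2*√3/9) - 9))) = 1707/541 + 7306/((-112*(-1 - 2*√3/9))) = 1707/541 + 7306/(112 + 224*√3/9)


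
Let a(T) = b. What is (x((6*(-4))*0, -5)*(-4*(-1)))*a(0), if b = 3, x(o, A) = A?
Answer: -60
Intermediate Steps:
a(T) = 3
(x((6*(-4))*0, -5)*(-4*(-1)))*a(0) = -(-20)*(-1)*3 = -5*4*3 = -20*3 = -60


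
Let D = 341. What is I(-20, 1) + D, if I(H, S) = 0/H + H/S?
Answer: 321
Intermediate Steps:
I(H, S) = H/S (I(H, S) = 0 + H/S = H/S)
I(-20, 1) + D = -20/1 + 341 = -20*1 + 341 = -20 + 341 = 321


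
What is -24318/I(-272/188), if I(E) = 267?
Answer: -8106/89 ≈ -91.079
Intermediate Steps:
-24318/I(-272/188) = -24318/267 = -24318*1/267 = -8106/89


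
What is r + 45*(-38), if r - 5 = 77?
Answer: -1628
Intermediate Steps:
r = 82 (r = 5 + 77 = 82)
r + 45*(-38) = 82 + 45*(-38) = 82 - 1710 = -1628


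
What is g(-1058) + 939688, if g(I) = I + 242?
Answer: 938872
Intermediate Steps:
g(I) = 242 + I
g(-1058) + 939688 = (242 - 1058) + 939688 = -816 + 939688 = 938872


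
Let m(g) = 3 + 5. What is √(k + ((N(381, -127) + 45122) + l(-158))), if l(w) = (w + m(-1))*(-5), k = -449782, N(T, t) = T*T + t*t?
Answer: 2*I*√60655 ≈ 492.56*I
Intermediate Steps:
m(g) = 8
N(T, t) = T² + t²
l(w) = -40 - 5*w (l(w) = (w + 8)*(-5) = (8 + w)*(-5) = -40 - 5*w)
√(k + ((N(381, -127) + 45122) + l(-158))) = √(-449782 + (((381² + (-127)²) + 45122) + (-40 - 5*(-158)))) = √(-449782 + (((145161 + 16129) + 45122) + (-40 + 790))) = √(-449782 + ((161290 + 45122) + 750)) = √(-449782 + (206412 + 750)) = √(-449782 + 207162) = √(-242620) = 2*I*√60655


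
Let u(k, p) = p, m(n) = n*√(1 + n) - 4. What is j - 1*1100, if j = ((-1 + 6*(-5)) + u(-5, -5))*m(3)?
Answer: -1172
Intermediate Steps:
m(n) = -4 + n*√(1 + n)
j = -72 (j = ((-1 + 6*(-5)) - 5)*(-4 + 3*√(1 + 3)) = ((-1 - 30) - 5)*(-4 + 3*√4) = (-31 - 5)*(-4 + 3*2) = -36*(-4 + 6) = -36*2 = -72)
j - 1*1100 = -72 - 1*1100 = -72 - 1100 = -1172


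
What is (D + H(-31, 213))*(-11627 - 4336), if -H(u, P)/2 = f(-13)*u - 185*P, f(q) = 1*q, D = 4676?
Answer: -1319820840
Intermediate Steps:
f(q) = q
H(u, P) = 26*u + 370*P (H(u, P) = -2*(-13*u - 185*P) = -2*(-185*P - 13*u) = 26*u + 370*P)
(D + H(-31, 213))*(-11627 - 4336) = (4676 + (26*(-31) + 370*213))*(-11627 - 4336) = (4676 + (-806 + 78810))*(-15963) = (4676 + 78004)*(-15963) = 82680*(-15963) = -1319820840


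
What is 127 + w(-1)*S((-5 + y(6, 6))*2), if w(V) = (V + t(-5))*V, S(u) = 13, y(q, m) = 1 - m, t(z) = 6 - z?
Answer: -3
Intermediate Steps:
w(V) = V*(11 + V) (w(V) = (V + (6 - 1*(-5)))*V = (V + (6 + 5))*V = (V + 11)*V = (11 + V)*V = V*(11 + V))
127 + w(-1)*S((-5 + y(6, 6))*2) = 127 - (11 - 1)*13 = 127 - 1*10*13 = 127 - 10*13 = 127 - 130 = -3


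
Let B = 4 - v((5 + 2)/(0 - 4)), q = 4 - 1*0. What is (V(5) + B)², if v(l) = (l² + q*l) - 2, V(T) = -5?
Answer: 6241/256 ≈ 24.379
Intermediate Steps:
q = 4 (q = 4 + 0 = 4)
v(l) = -2 + l² + 4*l (v(l) = (l² + 4*l) - 2 = -2 + l² + 4*l)
B = 159/16 (B = 4 - (-2 + ((5 + 2)/(0 - 4))² + 4*((5 + 2)/(0 - 4))) = 4 - (-2 + (7/(-4))² + 4*(7/(-4))) = 4 - (-2 + (7*(-¼))² + 4*(7*(-¼))) = 4 - (-2 + (-7/4)² + 4*(-7/4)) = 4 - (-2 + 49/16 - 7) = 4 - 1*(-95/16) = 4 + 95/16 = 159/16 ≈ 9.9375)
(V(5) + B)² = (-5 + 159/16)² = (79/16)² = 6241/256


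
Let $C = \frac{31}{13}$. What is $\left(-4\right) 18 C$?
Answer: $- \frac{2232}{13} \approx -171.69$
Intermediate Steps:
$C = \frac{31}{13}$ ($C = 31 \cdot \frac{1}{13} = \frac{31}{13} \approx 2.3846$)
$\left(-4\right) 18 C = \left(-4\right) 18 \cdot \frac{31}{13} = \left(-72\right) \frac{31}{13} = - \frac{2232}{13}$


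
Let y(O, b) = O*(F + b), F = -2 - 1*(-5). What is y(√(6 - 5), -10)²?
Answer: 49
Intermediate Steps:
F = 3 (F = -2 + 5 = 3)
y(O, b) = O*(3 + b)
y(√(6 - 5), -10)² = (√(6 - 5)*(3 - 10))² = (√1*(-7))² = (1*(-7))² = (-7)² = 49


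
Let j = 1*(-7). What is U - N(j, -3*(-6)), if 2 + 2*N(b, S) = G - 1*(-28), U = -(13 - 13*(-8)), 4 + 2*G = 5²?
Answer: -541/4 ≈ -135.25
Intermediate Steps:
j = -7
G = 21/2 (G = -2 + (½)*5² = -2 + (½)*25 = -2 + 25/2 = 21/2 ≈ 10.500)
U = -117 (U = -(13 + 104) = -1*117 = -117)
N(b, S) = 73/4 (N(b, S) = -1 + (21/2 - 1*(-28))/2 = -1 + (21/2 + 28)/2 = -1 + (½)*(77/2) = -1 + 77/4 = 73/4)
U - N(j, -3*(-6)) = -117 - 1*73/4 = -117 - 73/4 = -541/4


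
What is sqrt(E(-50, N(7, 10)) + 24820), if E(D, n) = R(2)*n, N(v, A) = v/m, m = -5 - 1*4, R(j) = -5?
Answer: sqrt(223415)/3 ≈ 157.56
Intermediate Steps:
m = -9 (m = -5 - 4 = -9)
N(v, A) = -v/9 (N(v, A) = v/(-9) = v*(-1/9) = -v/9)
E(D, n) = -5*n
sqrt(E(-50, N(7, 10)) + 24820) = sqrt(-(-5)*7/9 + 24820) = sqrt(-5*(-7/9) + 24820) = sqrt(35/9 + 24820) = sqrt(223415/9) = sqrt(223415)/3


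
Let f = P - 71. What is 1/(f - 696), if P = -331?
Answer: -1/1098 ≈ -0.00091075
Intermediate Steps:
f = -402 (f = -331 - 71 = -402)
1/(f - 696) = 1/(-402 - 696) = 1/(-1098) = -1/1098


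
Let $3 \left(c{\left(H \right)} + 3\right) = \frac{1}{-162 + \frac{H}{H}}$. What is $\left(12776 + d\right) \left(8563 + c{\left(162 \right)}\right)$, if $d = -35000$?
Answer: $- \frac{30628220432}{161} \approx -1.9024 \cdot 10^{8}$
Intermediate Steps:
$c{\left(H \right)} = - \frac{1450}{483}$ ($c{\left(H \right)} = -3 + \frac{1}{3 \left(-162 + \frac{H}{H}\right)} = -3 + \frac{1}{3 \left(-162 + 1\right)} = -3 + \frac{1}{3 \left(-161\right)} = -3 + \frac{1}{3} \left(- \frac{1}{161}\right) = -3 - \frac{1}{483} = - \frac{1450}{483}$)
$\left(12776 + d\right) \left(8563 + c{\left(162 \right)}\right) = \left(12776 - 35000\right) \left(8563 - \frac{1450}{483}\right) = \left(-22224\right) \frac{4134479}{483} = - \frac{30628220432}{161}$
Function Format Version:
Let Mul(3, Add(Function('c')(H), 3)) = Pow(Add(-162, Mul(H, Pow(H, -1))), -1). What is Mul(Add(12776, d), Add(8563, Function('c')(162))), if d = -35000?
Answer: Rational(-30628220432, 161) ≈ -1.9024e+8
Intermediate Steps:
Function('c')(H) = Rational(-1450, 483) (Function('c')(H) = Add(-3, Mul(Rational(1, 3), Pow(Add(-162, Mul(H, Pow(H, -1))), -1))) = Add(-3, Mul(Rational(1, 3), Pow(Add(-162, 1), -1))) = Add(-3, Mul(Rational(1, 3), Pow(-161, -1))) = Add(-3, Mul(Rational(1, 3), Rational(-1, 161))) = Add(-3, Rational(-1, 483)) = Rational(-1450, 483))
Mul(Add(12776, d), Add(8563, Function('c')(162))) = Mul(Add(12776, -35000), Add(8563, Rational(-1450, 483))) = Mul(-22224, Rational(4134479, 483)) = Rational(-30628220432, 161)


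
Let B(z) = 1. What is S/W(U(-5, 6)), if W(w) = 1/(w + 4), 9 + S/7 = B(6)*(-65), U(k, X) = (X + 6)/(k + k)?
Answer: -7252/5 ≈ -1450.4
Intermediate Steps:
U(k, X) = (6 + X)/(2*k) (U(k, X) = (6 + X)/((2*k)) = (6 + X)*(1/(2*k)) = (6 + X)/(2*k))
S = -518 (S = -63 + 7*(1*(-65)) = -63 + 7*(-65) = -63 - 455 = -518)
W(w) = 1/(4 + w)
S/W(U(-5, 6)) = -518/(1/(4 + (½)*(6 + 6)/(-5))) = -518/(1/(4 + (½)*(-⅕)*12)) = -518/(1/(4 - 6/5)) = -518/(1/(14/5)) = -518/5/14 = -518*14/5 = -7252/5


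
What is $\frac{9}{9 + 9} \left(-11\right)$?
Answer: $- \frac{11}{2} \approx -5.5$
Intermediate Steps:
$\frac{9}{9 + 9} \left(-11\right) = \frac{9}{18} \left(-11\right) = 9 \cdot \frac{1}{18} \left(-11\right) = \frac{1}{2} \left(-11\right) = - \frac{11}{2}$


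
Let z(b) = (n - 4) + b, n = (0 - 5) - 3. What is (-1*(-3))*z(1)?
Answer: -33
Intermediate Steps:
n = -8 (n = -5 - 3 = -8)
z(b) = -12 + b (z(b) = (-8 - 4) + b = -12 + b)
(-1*(-3))*z(1) = (-1*(-3))*(-12 + 1) = 3*(-11) = -33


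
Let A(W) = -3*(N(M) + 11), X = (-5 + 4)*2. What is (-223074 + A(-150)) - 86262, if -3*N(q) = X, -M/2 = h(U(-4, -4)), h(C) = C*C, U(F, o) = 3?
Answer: -309371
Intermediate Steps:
h(C) = C²
M = -18 (M = -2*3² = -2*9 = -18)
X = -2 (X = -1*2 = -2)
N(q) = ⅔ (N(q) = -⅓*(-2) = ⅔)
A(W) = -35 (A(W) = -3*(⅔ + 11) = -3*35/3 = -35)
(-223074 + A(-150)) - 86262 = (-223074 - 35) - 86262 = -223109 - 86262 = -309371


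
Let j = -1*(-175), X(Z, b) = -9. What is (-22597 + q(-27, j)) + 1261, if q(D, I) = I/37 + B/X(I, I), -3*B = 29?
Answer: -21308866/999 ≈ -21330.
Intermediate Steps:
B = -29/3 (B = -1/3*29 = -29/3 ≈ -9.6667)
j = 175
q(D, I) = 29/27 + I/37 (q(D, I) = I/37 - 29/3/(-9) = I*(1/37) - 29/3*(-1/9) = I/37 + 29/27 = 29/27 + I/37)
(-22597 + q(-27, j)) + 1261 = (-22597 + (29/27 + (1/37)*175)) + 1261 = (-22597 + (29/27 + 175/37)) + 1261 = (-22597 + 5798/999) + 1261 = -22568605/999 + 1261 = -21308866/999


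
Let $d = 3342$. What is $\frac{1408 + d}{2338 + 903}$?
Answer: $\frac{4750}{3241} \approx 1.4656$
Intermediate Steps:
$\frac{1408 + d}{2338 + 903} = \frac{1408 + 3342}{2338 + 903} = \frac{4750}{3241}$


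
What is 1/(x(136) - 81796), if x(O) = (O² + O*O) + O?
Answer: -1/44668 ≈ -2.2387e-5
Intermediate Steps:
x(O) = O + 2*O² (x(O) = (O² + O²) + O = 2*O² + O = O + 2*O²)
1/(x(136) - 81796) = 1/(136*(1 + 2*136) - 81796) = 1/(136*(1 + 272) - 81796) = 1/(136*273 - 81796) = 1/(37128 - 81796) = 1/(-44668) = -1/44668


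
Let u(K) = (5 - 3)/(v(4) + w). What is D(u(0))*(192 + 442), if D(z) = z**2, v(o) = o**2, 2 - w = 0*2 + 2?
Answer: 317/32 ≈ 9.9063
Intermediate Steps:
w = 0 (w = 2 - (0*2 + 2) = 2 - (0 + 2) = 2 - 1*2 = 2 - 2 = 0)
u(K) = 1/8 (u(K) = (5 - 3)/(4**2 + 0) = 2/(16 + 0) = 2/16 = 2*(1/16) = 1/8)
D(u(0))*(192 + 442) = (1/8)**2*(192 + 442) = (1/64)*634 = 317/32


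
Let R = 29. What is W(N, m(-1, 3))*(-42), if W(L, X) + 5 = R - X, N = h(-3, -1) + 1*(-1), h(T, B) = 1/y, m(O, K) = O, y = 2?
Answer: -1050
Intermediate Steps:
h(T, B) = ½ (h(T, B) = 1/2 = ½)
N = -½ (N = ½ + 1*(-1) = ½ - 1 = -½ ≈ -0.50000)
W(L, X) = 24 - X (W(L, X) = -5 + (29 - X) = 24 - X)
W(N, m(-1, 3))*(-42) = (24 - 1*(-1))*(-42) = (24 + 1)*(-42) = 25*(-42) = -1050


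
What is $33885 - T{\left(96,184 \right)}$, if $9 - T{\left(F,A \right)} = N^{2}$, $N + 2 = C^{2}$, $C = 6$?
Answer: $35032$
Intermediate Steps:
$N = 34$ ($N = -2 + 6^{2} = -2 + 36 = 34$)
$T{\left(F,A \right)} = -1147$ ($T{\left(F,A \right)} = 9 - 34^{2} = 9 - 1156 = -1147$)
$33885 - T{\left(96,184 \right)} = 33885 - -1147 = 33885 + 1147 = 35032$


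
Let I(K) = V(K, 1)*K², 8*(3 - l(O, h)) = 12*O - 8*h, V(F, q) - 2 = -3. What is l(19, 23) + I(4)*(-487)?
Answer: 15579/2 ≈ 7789.5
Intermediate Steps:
V(F, q) = -1 (V(F, q) = 2 - 3 = -1)
l(O, h) = 3 + h - 3*O/2 (l(O, h) = 3 - (12*O - 8*h)/8 = 3 - (-8*h + 12*O)/8 = 3 + (h - 3*O/2) = 3 + h - 3*O/2)
I(K) = -K²
l(19, 23) + I(4)*(-487) = (3 + 23 - 3/2*19) - 1*4²*(-487) = (3 + 23 - 57/2) - 1*16*(-487) = -5/2 - 16*(-487) = -5/2 + 7792 = 15579/2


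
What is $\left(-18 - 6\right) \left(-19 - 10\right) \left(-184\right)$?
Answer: $-128064$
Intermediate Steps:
$\left(-18 - 6\right) \left(-19 - 10\right) \left(-184\right) = \left(-24\right) \left(-29\right) \left(-184\right) = 696 \left(-184\right) = -128064$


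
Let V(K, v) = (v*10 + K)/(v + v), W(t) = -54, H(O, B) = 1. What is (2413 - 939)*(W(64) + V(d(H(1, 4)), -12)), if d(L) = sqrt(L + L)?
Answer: -72226 - 737*sqrt(2)/12 ≈ -72313.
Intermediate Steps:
d(L) = sqrt(2)*sqrt(L) (d(L) = sqrt(2*L) = sqrt(2)*sqrt(L))
V(K, v) = (K + 10*v)/(2*v) (V(K, v) = (10*v + K)/((2*v)) = (K + 10*v)*(1/(2*v)) = (K + 10*v)/(2*v))
(2413 - 939)*(W(64) + V(d(H(1, 4)), -12)) = (2413 - 939)*(-54 + (5 + (1/2)*(sqrt(2)*sqrt(1))/(-12))) = 1474*(-54 + (5 + (1/2)*(sqrt(2)*1)*(-1/12))) = 1474*(-54 + (5 + (1/2)*sqrt(2)*(-1/12))) = 1474*(-54 + (5 - sqrt(2)/24)) = 1474*(-49 - sqrt(2)/24) = -72226 - 737*sqrt(2)/12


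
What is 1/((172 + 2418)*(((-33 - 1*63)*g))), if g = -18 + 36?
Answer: -1/4475520 ≈ -2.2344e-7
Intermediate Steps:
g = 18
1/((172 + 2418)*(((-33 - 1*63)*g))) = 1/((172 + 2418)*(((-33 - 1*63)*18))) = 1/(2590*(((-33 - 63)*18))) = 1/(2590*((-96*18))) = (1/2590)/(-1728) = (1/2590)*(-1/1728) = -1/4475520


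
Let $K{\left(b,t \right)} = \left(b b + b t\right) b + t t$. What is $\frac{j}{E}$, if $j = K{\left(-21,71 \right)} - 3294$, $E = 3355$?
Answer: $\frac{23797}{3355} \approx 7.093$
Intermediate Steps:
$K{\left(b,t \right)} = t^{2} + b \left(b^{2} + b t\right)$ ($K{\left(b,t \right)} = \left(b^{2} + b t\right) b + t^{2} = b \left(b^{2} + b t\right) + t^{2} = t^{2} + b \left(b^{2} + b t\right)$)
$j = 23797$ ($j = \left(\left(-21\right)^{3} + 71^{2} + 71 \left(-21\right)^{2}\right) - 3294 = \left(-9261 + 5041 + 71 \cdot 441\right) - 3294 = \left(-9261 + 5041 + 31311\right) - 3294 = 27091 - 3294 = 23797$)
$\frac{j}{E} = \frac{23797}{3355}$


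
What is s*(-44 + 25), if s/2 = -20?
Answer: 760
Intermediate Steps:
s = -40 (s = 2*(-20) = -40)
s*(-44 + 25) = -40*(-44 + 25) = -40*(-19) = 760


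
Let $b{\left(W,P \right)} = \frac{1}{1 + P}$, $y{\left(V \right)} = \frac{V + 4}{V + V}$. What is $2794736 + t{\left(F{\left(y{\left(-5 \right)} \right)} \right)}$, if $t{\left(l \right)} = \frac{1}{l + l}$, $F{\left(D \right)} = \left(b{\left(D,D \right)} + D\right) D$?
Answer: $\frac{310216246}{111} \approx 2.7947 \cdot 10^{6}$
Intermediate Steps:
$y{\left(V \right)} = \frac{4 + V}{2 V}$
$F{\left(D \right)} = D \left(D + \frac{1}{1 + D}\right)$ ($F{\left(D \right)} = \left(\frac{1}{1 + D} + D\right) D = \left(D + \frac{1}{1 + D}\right) D = D \left(D + \frac{1}{1 + D}\right)$)
$t{\left(l \right)} = \frac{1}{2 l}$
$2794736 + t{\left(F{\left(y{\left(-5 \right)} \right)} \right)} = 2794736 + \frac{1}{2 \frac{\frac{4 - 5}{2 \left(-5\right)} \left(1 + \frac{4 - 5}{2 \left(-5\right)} \left(1 + \frac{4 - 5}{2 \left(-5\right)}\right)\right)}{1 + \frac{4 - 5}{2 \left(-5\right)}}} = 2794736 + \frac{1}{2 \frac{\frac{1}{2} \left(- \frac{1}{5}\right) \left(-1\right) \left(1 + \frac{1}{2} \left(- \frac{1}{5}\right) \left(-1\right) \left(1 + \frac{1}{2} \left(- \frac{1}{5}\right) \left(-1\right)\right)\right)}{1 + \frac{1}{2} \left(- \frac{1}{5}\right) \left(-1\right)}} = 2794736 + \frac{1}{2 \frac{1 + \frac{1 + \frac{1}{10}}{10}}{10 \left(1 + \frac{1}{10}\right)}} = 2794736 + \frac{1}{2 \frac{1 + \frac{1}{10} \cdot \frac{11}{10}}{10 \cdot \frac{11}{10}}} = 2794736 + \frac{1}{2 \cdot \frac{1}{10} \cdot \frac{10}{11} \left(1 + \frac{11}{100}\right)} = 2794736 + \frac{1}{2 \cdot \frac{1}{10} \cdot \frac{10}{11} \cdot \frac{111}{100}} = 2794736 + \frac{1}{2 \cdot \frac{111}{1100}} = 2794736 + \frac{1}{2} \cdot \frac{1100}{111} = 2794736 + \frac{550}{111} = \frac{310216246}{111}$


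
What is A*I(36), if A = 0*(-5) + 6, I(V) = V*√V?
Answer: 1296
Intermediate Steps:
I(V) = V^(3/2)
A = 6 (A = 0 + 6 = 6)
A*I(36) = 6*36^(3/2) = 6*216 = 1296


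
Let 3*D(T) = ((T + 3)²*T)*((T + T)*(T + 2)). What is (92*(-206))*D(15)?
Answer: -15658142400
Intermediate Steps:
D(T) = 2*T²*(3 + T)²*(2 + T)/3 (D(T) = (((T + 3)²*T)*((T + T)*(T + 2)))/3 = (((3 + T)²*T)*((2*T)*(2 + T)))/3 = ((T*(3 + T)²)*(2*T*(2 + T)))/3 = (2*T²*(3 + T)²*(2 + T))/3 = 2*T²*(3 + T)²*(2 + T)/3)
(92*(-206))*D(15) = (92*(-206))*((⅔)*15²*(3 + 15)²*(2 + 15)) = -37904*225*18²*17/3 = -37904*225*324*17/3 = -18952*826200 = -15658142400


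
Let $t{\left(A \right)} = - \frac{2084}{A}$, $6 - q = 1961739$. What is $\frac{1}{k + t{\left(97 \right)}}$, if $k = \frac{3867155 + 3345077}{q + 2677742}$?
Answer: $- \frac{69452873}{792576252} \approx -0.087629$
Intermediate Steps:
$q = -1961733$ ($q = 6 - 1961739 = -1961733$)
$k = \frac{7212232}{716009}$ ($k = \frac{3867155 + 3345077}{-1961733 + 2677742} = \frac{7212232}{716009} \approx 10.073$)
$\frac{1}{k + t{\left(97 \right)}} = \frac{1}{\frac{7212232}{716009} - \frac{2084}{97}} = \frac{1}{- \frac{792576252}{69452873}} = - \frac{69452873}{792576252}$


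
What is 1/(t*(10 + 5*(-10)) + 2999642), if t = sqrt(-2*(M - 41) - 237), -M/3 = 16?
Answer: 1499821/4498926111282 + 10*I*sqrt(59)/2249463055641 ≈ 3.3337e-7 + 3.4147e-11*I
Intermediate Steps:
M = -48 (M = -3*16 = -48)
t = I*sqrt(59) (t = sqrt(-2*(-48 - 41) - 237) = sqrt(-2*(-89) - 237) = sqrt(178 - 237) = sqrt(-59) = I*sqrt(59) ≈ 7.6811*I)
1/(t*(10 + 5*(-10)) + 2999642) = 1/((I*sqrt(59))*(10 + 5*(-10)) + 2999642) = 1/((I*sqrt(59))*(10 - 50) + 2999642) = 1/((I*sqrt(59))*(-40) + 2999642) = 1/(-40*I*sqrt(59) + 2999642) = 1/(2999642 - 40*I*sqrt(59))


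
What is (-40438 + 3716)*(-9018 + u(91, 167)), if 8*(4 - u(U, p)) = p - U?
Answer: 331360967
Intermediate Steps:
u(U, p) = 4 - p/8 + U/8 (u(U, p) = 4 - (p - U)/8 = 4 + (-p/8 + U/8) = 4 - p/8 + U/8)
(-40438 + 3716)*(-9018 + u(91, 167)) = (-40438 + 3716)*(-9018 + (4 - 1/8*167 + (1/8)*91)) = -36722*(-9018 + (4 - 167/8 + 91/8)) = -36722*(-9018 - 11/2) = -36722*(-18047/2) = 331360967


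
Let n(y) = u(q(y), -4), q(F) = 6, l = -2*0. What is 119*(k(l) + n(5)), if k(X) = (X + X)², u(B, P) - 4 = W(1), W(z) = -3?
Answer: 119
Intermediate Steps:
l = 0
u(B, P) = 1 (u(B, P) = 4 - 3 = 1)
n(y) = 1
k(X) = 4*X² (k(X) = (2*X)² = 4*X²)
119*(k(l) + n(5)) = 119*(4*0² + 1) = 119*(4*0 + 1) = 119*(0 + 1) = 119*1 = 119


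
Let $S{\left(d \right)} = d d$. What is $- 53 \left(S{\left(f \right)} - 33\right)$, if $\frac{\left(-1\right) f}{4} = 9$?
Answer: $-66939$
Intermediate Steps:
$f = -36$ ($f = \left(-4\right) 9 = -36$)
$S{\left(d \right)} = d^{2}$
$- 53 \left(S{\left(f \right)} - 33\right) = - 53 \left(\left(-36\right)^{2} - 33\right) = - 53 \left(1296 - 33\right) = \left(-53\right) 1263 = -66939$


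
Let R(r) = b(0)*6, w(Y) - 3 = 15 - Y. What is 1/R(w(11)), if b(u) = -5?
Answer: -1/30 ≈ -0.033333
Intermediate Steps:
w(Y) = 18 - Y (w(Y) = 3 + (15 - Y) = 18 - Y)
R(r) = -30 (R(r) = -5*6 = -30)
1/R(w(11)) = 1/(-30) = -1/30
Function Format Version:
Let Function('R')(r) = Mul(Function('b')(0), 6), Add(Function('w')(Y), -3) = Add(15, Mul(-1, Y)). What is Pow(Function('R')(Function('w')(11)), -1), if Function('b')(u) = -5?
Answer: Rational(-1, 30) ≈ -0.033333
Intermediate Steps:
Function('w')(Y) = Add(18, Mul(-1, Y)) (Function('w')(Y) = Add(3, Add(15, Mul(-1, Y))) = Add(18, Mul(-1, Y)))
Function('R')(r) = -30 (Function('R')(r) = Mul(-5, 6) = -30)
Pow(Function('R')(Function('w')(11)), -1) = Pow(-30, -1) = Rational(-1, 30)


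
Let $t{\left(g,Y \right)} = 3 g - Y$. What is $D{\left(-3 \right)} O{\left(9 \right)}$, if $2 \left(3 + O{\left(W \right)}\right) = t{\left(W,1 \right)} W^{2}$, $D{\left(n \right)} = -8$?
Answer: $-8400$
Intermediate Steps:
$t{\left(g,Y \right)} = - Y + 3 g$
$O{\left(W \right)} = -3 + \frac{W^{2} \left(-1 + 3 W\right)}{2}$ ($O{\left(W \right)} = -3 + \frac{\left(\left(-1\right) 1 + 3 W\right) W^{2}}{2} = -3 + \frac{\left(-1 + 3 W\right) W^{2}}{2} = -3 + \frac{W^{2} \left(-1 + 3 W\right)}{2}$)
$D{\left(-3 \right)} O{\left(9 \right)} = - 8 \left(-3 + \frac{9^{2} \left(-1 + 3 \cdot 9\right)}{2}\right) = - 8 \left(-3 + \frac{1}{2} \cdot 81 \left(-1 + 27\right)\right) = - 8 \left(-3 + \frac{1}{2} \cdot 81 \cdot 26\right) = - 8 \left(-3 + 1053\right) = \left(-8\right) 1050 = -8400$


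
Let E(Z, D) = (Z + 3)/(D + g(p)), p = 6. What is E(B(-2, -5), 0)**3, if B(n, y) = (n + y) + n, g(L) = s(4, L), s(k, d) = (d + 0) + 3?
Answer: -8/27 ≈ -0.29630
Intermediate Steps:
s(k, d) = 3 + d (s(k, d) = d + 3 = 3 + d)
g(L) = 3 + L
B(n, y) = y + 2*n
E(Z, D) = (3 + Z)/(9 + D) (E(Z, D) = (Z + 3)/(D + (3 + 6)) = (3 + Z)/(D + 9) = (3 + Z)/(9 + D))
E(B(-2, -5), 0)**3 = ((3 + (-5 + 2*(-2)))/(9 + 0))**3 = ((3 + (-5 - 4))/9)**3 = ((3 - 9)/9)**3 = ((1/9)*(-6))**3 = (-2/3)**3 = -8/27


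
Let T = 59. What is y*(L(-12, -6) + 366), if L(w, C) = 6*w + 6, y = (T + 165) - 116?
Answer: 32400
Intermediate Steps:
y = 108 (y = (59 + 165) - 116 = 224 - 116 = 108)
L(w, C) = 6 + 6*w
y*(L(-12, -6) + 366) = 108*((6 + 6*(-12)) + 366) = 108*((6 - 72) + 366) = 108*(-66 + 366) = 108*300 = 32400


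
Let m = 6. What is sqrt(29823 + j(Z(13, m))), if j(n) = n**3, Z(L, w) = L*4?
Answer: sqrt(170431) ≈ 412.83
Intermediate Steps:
Z(L, w) = 4*L
sqrt(29823 + j(Z(13, m))) = sqrt(29823 + (4*13)**3) = sqrt(29823 + 52**3) = sqrt(29823 + 140608) = sqrt(170431)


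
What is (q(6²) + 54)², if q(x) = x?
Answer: 8100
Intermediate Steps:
(q(6²) + 54)² = (6² + 54)² = (36 + 54)² = 90² = 8100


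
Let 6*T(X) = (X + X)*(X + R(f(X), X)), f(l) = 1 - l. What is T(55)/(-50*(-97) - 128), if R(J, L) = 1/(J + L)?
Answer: 1540/7083 ≈ 0.21742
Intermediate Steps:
T(X) = X*(1 + X)/3 (T(X) = ((X + X)*(X + 1/((1 - X) + X)))/6 = ((2*X)*(X + 1/1))/6 = ((2*X)*(X + 1))/6 = ((2*X)*(1 + X))/6 = (2*X*(1 + X))/6 = X*(1 + X)/3)
T(55)/(-50*(-97) - 128) = ((⅓)*55*(1 + 55))/(-50*(-97) - 128) = ((⅓)*55*56)/(4850 - 128) = (3080/3)/4722 = (3080/3)*(1/4722) = 1540/7083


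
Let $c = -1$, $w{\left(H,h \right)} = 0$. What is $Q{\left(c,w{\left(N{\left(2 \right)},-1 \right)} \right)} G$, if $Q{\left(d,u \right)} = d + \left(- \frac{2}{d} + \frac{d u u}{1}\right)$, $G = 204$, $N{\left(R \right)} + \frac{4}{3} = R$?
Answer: $204$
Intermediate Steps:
$N{\left(R \right)} = - \frac{4}{3} + R$
$Q{\left(d,u \right)} = d - \frac{2}{d} + d u^{2}$ ($Q{\left(d,u \right)} = d + \left(- \frac{2}{d} + d u^{2} \cdot 1\right) = d + \left(- \frac{2}{d} + d u^{2}\right) = d - \frac{2}{d} + d u^{2}$)
$Q{\left(c,w{\left(N{\left(2 \right)},-1 \right)} \right)} G = \left(-1 - \frac{2}{-1} - 0^{2}\right) 204 = \left(-1 - -2 - 0\right) 204 = \left(-1 + 2 + 0\right) 204 = 1 \cdot 204 = 204$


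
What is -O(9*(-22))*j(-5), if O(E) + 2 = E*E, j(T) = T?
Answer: 196010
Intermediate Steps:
O(E) = -2 + E² (O(E) = -2 + E*E = -2 + E²)
-O(9*(-22))*j(-5) = -(-2 + (9*(-22))²)*(-5) = -(-2 + (-198)²)*(-5) = -(-2 + 39204)*(-5) = -39202*(-5) = -1*(-196010) = 196010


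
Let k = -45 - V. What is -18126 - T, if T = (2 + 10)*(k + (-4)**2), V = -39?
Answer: -18246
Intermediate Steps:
k = -6 (k = -45 - 1*(-39) = -45 + 39 = -6)
T = 120 (T = (2 + 10)*(-6 + (-4)**2) = 12*(-6 + 16) = 12*10 = 120)
-18126 - T = -18126 - 1*120 = -18126 - 120 = -18246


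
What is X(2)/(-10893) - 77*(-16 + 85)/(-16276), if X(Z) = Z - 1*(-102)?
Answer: 56181805/177294468 ≈ 0.31688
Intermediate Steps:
X(Z) = 102 + Z (X(Z) = Z + 102 = 102 + Z)
X(2)/(-10893) - 77*(-16 + 85)/(-16276) = (102 + 2)/(-10893) - 77*(-16 + 85)/(-16276) = 104*(-1/10893) - 77*69*(-1/16276) = -104/10893 - 5313*(-1/16276) = -104/10893 + 5313/16276 = 56181805/177294468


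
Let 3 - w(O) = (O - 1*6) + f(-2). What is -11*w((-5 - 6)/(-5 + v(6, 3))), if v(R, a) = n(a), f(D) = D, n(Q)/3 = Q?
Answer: -605/4 ≈ -151.25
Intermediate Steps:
n(Q) = 3*Q
v(R, a) = 3*a
w(O) = 11 - O (w(O) = 3 - ((O - 1*6) - 2) = 3 - ((O - 6) - 2) = 3 - ((-6 + O) - 2) = 3 - (-8 + O) = 3 + (8 - O) = 11 - O)
-11*w((-5 - 6)/(-5 + v(6, 3))) = -11*(11 - (-5 - 6)/(-5 + 3*3)) = -11*(11 - (-11)/(-5 + 9)) = -11*(11 - (-11)/4) = -11*(11 - 1*(-11/4)) = -11*(11 + 11/4) = -11*55/4 = -605/4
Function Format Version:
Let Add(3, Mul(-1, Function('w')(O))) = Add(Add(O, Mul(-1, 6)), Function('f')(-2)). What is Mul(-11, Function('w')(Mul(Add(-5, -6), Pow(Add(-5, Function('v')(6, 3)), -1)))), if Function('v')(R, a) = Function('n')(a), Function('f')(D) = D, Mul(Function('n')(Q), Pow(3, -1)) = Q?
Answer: Rational(-605, 4) ≈ -151.25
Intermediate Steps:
Function('n')(Q) = Mul(3, Q)
Function('v')(R, a) = Mul(3, a)
Function('w')(O) = Add(11, Mul(-1, O)) (Function('w')(O) = Add(3, Mul(-1, Add(Add(O, Mul(-1, 6)), -2))) = Add(3, Mul(-1, Add(Add(O, -6), -2))) = Add(3, Mul(-1, Add(Add(-6, O), -2))) = Add(3, Mul(-1, Add(-8, O))) = Add(3, Add(8, Mul(-1, O))) = Add(11, Mul(-1, O)))
Mul(-11, Function('w')(Mul(Add(-5, -6), Pow(Add(-5, Function('v')(6, 3)), -1)))) = Mul(-11, Add(11, Mul(-1, Mul(Add(-5, -6), Pow(Add(-5, Mul(3, 3)), -1))))) = Mul(-11, Add(11, Mul(-1, Mul(-11, Pow(Add(-5, 9), -1))))) = Mul(-11, Add(11, Mul(-1, Mul(-11, Pow(4, -1))))) = Mul(-11, Add(11, Mul(-1, Mul(-11, Rational(1, 4))))) = Mul(-11, Add(11, Mul(-1, Rational(-11, 4)))) = Mul(-11, Add(11, Rational(11, 4))) = Mul(-11, Rational(55, 4)) = Rational(-605, 4)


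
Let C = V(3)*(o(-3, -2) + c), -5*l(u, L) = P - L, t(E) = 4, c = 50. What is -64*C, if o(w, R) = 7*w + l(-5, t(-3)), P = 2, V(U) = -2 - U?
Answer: 9408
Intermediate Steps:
l(u, L) = -2/5 + L/5 (l(u, L) = -(2 - L)/5 = -2/5 + L/5)
o(w, R) = 2/5 + 7*w (o(w, R) = 7*w + (-2/5 + (1/5)*4) = 7*w + (-2/5 + 4/5) = 7*w + 2/5 = 2/5 + 7*w)
C = -147 (C = (-2 - 1*3)*((2/5 + 7*(-3)) + 50) = (-2 - 3)*((2/5 - 21) + 50) = -5*(-103/5 + 50) = -5*147/5 = -147)
-64*C = -64*(-147) = 9408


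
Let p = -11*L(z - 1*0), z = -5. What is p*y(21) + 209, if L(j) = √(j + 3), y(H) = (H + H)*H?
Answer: 209 - 9702*I*√2 ≈ 209.0 - 13721.0*I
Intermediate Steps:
y(H) = 2*H² (y(H) = (2*H)*H = 2*H²)
L(j) = √(3 + j)
p = -11*I*√2 (p = -11*√(3 + (-5 - 1*0)) = -11*√(3 + (-5 + 0)) = -11*√(3 - 5) = -11*I*√2 ≈ -15.556*I)
p*y(21) + 209 = (-11*I*√2)*(2*21²) + 209 = (-11*I*√2)*(2*441) + 209 = -11*I*√2*882 + 209 = -9702*I*√2 + 209 = 209 - 9702*I*√2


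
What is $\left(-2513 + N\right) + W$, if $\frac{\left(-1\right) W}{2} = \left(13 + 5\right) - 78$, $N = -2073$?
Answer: $-4466$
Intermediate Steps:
$W = 120$ ($W = - 2 \left(\left(13 + 5\right) - 78\right) = - 2 \left(18 - 78\right) = \left(-2\right) \left(-60\right) = 120$)
$\left(-2513 + N\right) + W = \left(-2513 - 2073\right) + 120 = -4586 + 120 = -4466$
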